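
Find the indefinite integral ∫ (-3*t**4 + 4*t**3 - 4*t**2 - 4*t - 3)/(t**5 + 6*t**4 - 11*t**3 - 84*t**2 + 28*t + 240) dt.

Factor the denominator: (t - 3)*(t - 2)*(t + 2)*(t + 4)*(t + 5).
Partial-fraction decomposition: -1229/(84*(t + 5)) + 1075/(84*(t + 4)) - 91/(120*(t + 2)) + 43/(168*(t - 2)) - 93/(140*(t - 3)).
Integrate each term: A/(t−a) contributes A·log|t−a|.

-93*log(t - 3)/140 + 43*log(t - 2)/168 - 91*log(t + 2)/120 + 1075*log(t + 4)/84 - 1229*log(t + 5)/84 + C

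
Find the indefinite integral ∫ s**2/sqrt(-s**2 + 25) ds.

-s*sqrt(-s**2 + 25)/2 + 25*asin(s/5)/2 + C

Substitute s = 5·sin(θ), so ds = 5·cos(θ) dθ and the radical becomes sqrt(-s**2 + 25) = 5·cos(θ) by the Pythagorean identity.
Integrate the resulting trig expression in θ, then back-substitute θ = asin(s/5), sin(θ) = s/5, cos(θ) = sqrt(-s**2 + 25)/5 (absorbing any constant into C).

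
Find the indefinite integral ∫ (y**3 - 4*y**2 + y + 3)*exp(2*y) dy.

(4*y**3 - 22*y**2 + 26*y - 1)*exp(2*y)/8 + C

Use integration by parts with u = y**3 - 4*y**2 + y + 3, dv = exp(2*y) dy, so v = exp(2*y)/2.
Apply parts 3 times (tabular method): alternate signs, differentiate u down to 0, integrate dv up.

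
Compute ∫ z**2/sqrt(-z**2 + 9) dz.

Substitute z = 3·sin(θ), so dz = 3·cos(θ) dθ and the radical becomes sqrt(-z**2 + 9) = 3·cos(θ) by the Pythagorean identity.
Integrate the resulting trig expression in θ, then back-substitute θ = asin(z/3), sin(θ) = z/3, cos(θ) = sqrt(-z**2 + 9)/3 (absorbing any constant into C).

-z*sqrt(-z**2 + 9)/2 + 9*asin(z/3)/2 + C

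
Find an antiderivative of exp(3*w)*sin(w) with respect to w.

Let I denote the integral. Integrate by parts with u = sin(w), dv = exp(3*w) dw, so v = exp(3*w)/3: I = exp(3*w)*sin(w)/3 − (1/3)·∫ exp(3*w)*cos(w) dw.
Apply parts again with u = cos(w), dv = exp(3*w) dw: ∫ exp(3*w)*cos(w) dw = exp(3*w)*cos(w)/3 + (1/3)·I. Substituting back brings back I: I = exp(3*w)*sin(w)/3 - exp(3*w)*cos(w)/9 − (1/9)·I.
Solving for I: (1 + 1/9)·I equals the remaining terms, so I = (9/10)·(exp(3*w)*sin(w)/3 - exp(3*w)*cos(w)/9).

3*exp(3*w)*sin(w)/10 - exp(3*w)*cos(w)/10 + C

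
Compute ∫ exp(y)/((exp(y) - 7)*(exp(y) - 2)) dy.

log(exp(y) - 7)/5 - log(exp(y) - 2)/5 + C

Let u = e^y, du = e^y dy.
The integral becomes ∫ du/((u-2)(u-7)); decompose into partial fractions.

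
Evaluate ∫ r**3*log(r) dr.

Use integration by parts with u = log(r), dv = r**3 dr.
Then du = 1/r dr and v = r**4/4.

r**4*log(r)/4 - r**4/16 + C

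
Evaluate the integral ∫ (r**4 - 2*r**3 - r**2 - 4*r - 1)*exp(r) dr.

Use integration by parts with u = r**4 - 2*r**3 - r**2 - 4*r - 1, dv = exp(r) dr, so v = exp(r).
Apply parts 4 times (tabular method): alternate signs, differentiate u down to 0, integrate dv up.

(r**4 - 6*r**3 + 17*r**2 - 38*r + 37)*exp(r) + C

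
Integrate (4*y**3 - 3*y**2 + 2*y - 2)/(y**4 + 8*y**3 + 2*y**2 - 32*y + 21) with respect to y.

61*log(y - 1)/256 - 143*log(y + 3)/64 + 1535*log(y + 7)/256 - 1/(32*y - 32) + C

Factor the denominator: (y - 1)**2*(y + 3)*(y + 7).
Partial-fraction decomposition: 1535/(256*(y + 7)) - 143/(64*(y + 3)) + 61/(256*(y - 1)) + 1/(32*(y - 1)**2).
Integrate each term; A/(y−a) gives A·log|y−a|; A/(y−a)² gives −A/(y−a).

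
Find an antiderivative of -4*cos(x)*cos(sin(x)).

-4*sin(sin(x)) + C

Let u = sin(x), so du = (cos(x)) dx.
Rewriting, the integral becomes -4·∫ cos(u) du = -4·sin(u).
Substituting back, u = sin(x).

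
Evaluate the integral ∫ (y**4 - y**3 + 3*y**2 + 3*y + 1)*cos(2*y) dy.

Use integration by parts with u = y**4 - y**3 + 3*y**2 + 3*y + 1, dv = cos(2*y) dy, so v = sin(2*y)/2.
Apply parts 4 times (tabular method): alternate signs, differentiate u down to 0, integrate dv up.

y**4*sin(2*y)/2 - y**3*sin(2*y)/2 + y**3*cos(2*y) - 3*y**2*cos(2*y)/4 + 9*y*sin(2*y)/4 + sin(2*y)/2 + 9*cos(2*y)/8 + C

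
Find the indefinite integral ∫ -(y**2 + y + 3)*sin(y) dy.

Use integration by parts with u = y**2 + y + 3, dv = -sin(y) dy, so v = cos(y).
Apply parts 2 times (tabular method): alternate signs, differentiate u down to 0, integrate dv up.

y**2*cos(y) - 2*y*sin(y) + y*cos(y) - sin(y) + cos(y) + C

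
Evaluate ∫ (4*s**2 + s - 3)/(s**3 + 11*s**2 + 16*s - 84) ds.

Factor the denominator: (s - 2)*(s + 6)*(s + 7).
Partial-fraction decomposition: 62/(3*(s + 7)) - 135/(8*(s + 6)) + 5/(24*(s - 2)).
Integrate each term: A/(s−a) contributes A·log|s−a|.

5*log(s - 2)/24 - 135*log(s + 6)/8 + 62*log(s + 7)/3 + C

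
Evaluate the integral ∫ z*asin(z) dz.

z**2*asin(z)/2 + z*sqrt(-z**2 + 1)/4 - asin(z)/4 + C

Use integration by parts with u = arcsin(z), dv = z dz.
Then du = 1/sqrt(-z**2 + 1) dz.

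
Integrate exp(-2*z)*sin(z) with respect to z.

-2*exp(-2*z)*sin(z)/5 - exp(-2*z)*cos(z)/5 + C

Let I denote the integral. Integrate by parts with u = sin(z), dv = exp(-2*z) dz, so v = -exp(-2*z)/2: I = -exp(-2*z)*sin(z)/2 + (1/2)·∫ exp(-2*z)*cos(z) dz.
Apply parts again with u = cos(z), dv = exp(-2*z) dz: ∫ exp(-2*z)*cos(z) dz = -exp(-2*z)*cos(z)/2 − (1/2)·I. Substituting back brings back I: I = -exp(-2*z)*sin(z)/2 - exp(-2*z)*cos(z)/4 − (1/4)·I.
Solving for I: (1 + 1/4)·I equals the remaining terms, so I = (4/5)·(-exp(-2*z)*sin(z)/2 - exp(-2*z)*cos(z)/4).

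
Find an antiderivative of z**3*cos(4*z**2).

Let u = z², du = 2z dz; rewrite as (1/2)∫ u^1·cos(4u) du.
Now integrate by parts 1 time.

z**2*sin(4*z**2)/8 + cos(4*z**2)/32 + C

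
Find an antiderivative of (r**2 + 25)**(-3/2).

r/(25*sqrt(r**2 + 25)) + C

Substitute r = 5·tan(θ), so dr = 5·sec(θ)^2 dθ and the radical becomes sqrt(r**2 + 25) = 5·sec(θ) by the Pythagorean identity.
Integrate the resulting trig expression in θ, then back-substitute tan(θ) = r/5, sec(θ) = sqrt(r**2 + 25)/5 (absorbing any constant into C).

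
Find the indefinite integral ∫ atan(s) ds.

s*atan(s) - log(s**2 + 1)/2 + C

Use integration by parts with u = arctan(s), dv = ds.
Then du = 1/(s**2 + 1) ds.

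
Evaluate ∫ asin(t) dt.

t*asin(t) + sqrt(-t**2 + 1) + C

Use integration by parts with u = arcsin(t), dv = dt.
Then du = 1/sqrt(-t**2 + 1) dt.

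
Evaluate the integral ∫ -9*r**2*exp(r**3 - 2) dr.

Let u = r**3 - 2, so du = (3*r**2) dr.
Rewriting, the integral becomes -3·∫ e^u du = -3·e^u.
Substituting back, u = r**3 - 2.

-3*exp(r**3 - 2) + C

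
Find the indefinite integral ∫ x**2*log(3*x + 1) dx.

Use integration by parts with u = log(3*x + 1), dv = x**2 dx.
Then du = 3/(3*x + 1) dx and v = x**3/3.

x**3*log(3*x + 1)/3 - x**3/9 + x**2/18 - x/27 + log(3*x + 1)/81 + C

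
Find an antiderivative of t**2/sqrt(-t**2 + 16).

-t*sqrt(-t**2 + 16)/2 + 8*asin(t/4) + C

Substitute t = 4·sin(θ), so dt = 4·cos(θ) dθ and the radical becomes sqrt(-t**2 + 16) = 4·cos(θ) by the Pythagorean identity.
Integrate the resulting trig expression in θ, then back-substitute θ = asin(t/4), sin(θ) = t/4, cos(θ) = sqrt(-t**2 + 16)/4 (absorbing any constant into C).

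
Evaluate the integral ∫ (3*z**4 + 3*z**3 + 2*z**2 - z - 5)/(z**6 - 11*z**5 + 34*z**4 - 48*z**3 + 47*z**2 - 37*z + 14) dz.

4159*log(z - 7)/4500 - 73*log(z - 2)/25 + 73*log(z - 1)/36 - 2*log(z**2 + 1)/125 + 22*atan(z)/125 - 1/(6*z - 6) + C

Factor the denominator: (z - 7)*(z - 2)*(z - 1)**2*(z**2 + 1).
Partial-fraction decomposition: -2*(2*z - 11)/(125*(z**2 + 1)) + 73/(36*(z - 1)) + 1/(6*(z - 1)**2) - 73/(25*(z - 2)) + 4159/(4500*(z - 7)).
Integrate each term; A/(z−a) gives A·log|z−a|; the (Bz+D)/(z²+p²) term gives a log and an atan.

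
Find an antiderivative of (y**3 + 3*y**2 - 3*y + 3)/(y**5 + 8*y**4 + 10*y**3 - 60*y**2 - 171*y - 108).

log(y - 3)/21 - log(y + 1)/6 + log(y + 3)/6 - log(y + 4)/21 - 1/(y + 3) + C

Factor the denominator: (y - 3)*(y + 1)*(y + 3)**2*(y + 4).
Partial-fraction decomposition: -1/(21*(y + 4)) + 1/(6*(y + 3)) + (y + 3)**(-2) - 1/(6*(y + 1)) + 1/(21*(y - 3)).
Integrate each term; A/(y−a) gives A·log|y−a|; A/(y−a)² gives −A/(y−a).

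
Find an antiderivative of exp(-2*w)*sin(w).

-2*exp(-2*w)*sin(w)/5 - exp(-2*w)*cos(w)/5 + C

Let I denote the integral. Integrate by parts with u = sin(w), dv = exp(-2*w) dw, so v = -exp(-2*w)/2: I = -exp(-2*w)*sin(w)/2 + (1/2)·∫ exp(-2*w)*cos(w) dw.
Apply parts again with u = cos(w), dv = exp(-2*w) dw: ∫ exp(-2*w)*cos(w) dw = -exp(-2*w)*cos(w)/2 − (1/2)·I. Substituting back brings back I: I = -exp(-2*w)*sin(w)/2 - exp(-2*w)*cos(w)/4 − (1/4)·I.
Solving for I: (1 + 1/4)·I equals the remaining terms, so I = (4/5)·(-exp(-2*w)*sin(w)/2 - exp(-2*w)*cos(w)/4).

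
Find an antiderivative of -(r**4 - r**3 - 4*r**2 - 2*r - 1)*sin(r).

Use integration by parts with u = r**4 - r**3 - 4*r**2 - 2*r - 1, dv = -sin(r) dr, so v = cos(r).
Apply parts 4 times (tabular method): alternate signs, differentiate u down to 0, integrate dv up.

r**4*cos(r) - 4*r**3*sin(r) - r**3*cos(r) + 3*r**2*sin(r) - 16*r**2*cos(r) + 32*r*sin(r) + 4*r*cos(r) - 4*sin(r) + 31*cos(r) + C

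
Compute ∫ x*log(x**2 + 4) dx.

x**2*log(x**2 + 4)/2 - x**2/2 + 2*log(x**2 + 4) + C

Let u = x**2 + 4, so du = (2*x) dx.
The integral becomes (1/2)·∫ log(u) du; integrate by parts with u′=log(u), dv′=du.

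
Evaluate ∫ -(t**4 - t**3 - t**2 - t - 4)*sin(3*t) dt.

Use integration by parts with u = t**4 - t**3 - t**2 - t - 4, dv = -sin(3*t) dt, so v = cos(3*t)/3.
Apply parts 4 times (tabular method): alternate signs, differentiate u down to 0, integrate dv up.

t**4*cos(3*t)/3 - 4*t**3*sin(3*t)/9 - t**3*cos(3*t)/3 + t**2*sin(3*t)/3 - 7*t**2*cos(3*t)/9 + 14*t*sin(3*t)/27 - t*cos(3*t)/9 + sin(3*t)/27 - 94*cos(3*t)/81 + C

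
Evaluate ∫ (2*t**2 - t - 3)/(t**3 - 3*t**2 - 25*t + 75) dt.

21*log(t - 5)/10 - 3*log(t - 3)/4 + 13*log(t + 5)/20 + C

Factor the denominator: (t - 5)*(t - 3)*(t + 5).
Partial-fraction decomposition: 13/(20*(t + 5)) - 3/(4*(t - 3)) + 21/(10*(t - 5)).
Integrate each term: A/(t−a) contributes A·log|t−a|.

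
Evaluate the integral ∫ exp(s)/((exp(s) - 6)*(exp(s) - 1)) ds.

log(exp(s) - 6)/5 - log(exp(s) - 1)/5 + C

Let u = e^s, du = e^s ds.
The integral becomes ∫ du/((u-1)(u-6)); decompose into partial fractions.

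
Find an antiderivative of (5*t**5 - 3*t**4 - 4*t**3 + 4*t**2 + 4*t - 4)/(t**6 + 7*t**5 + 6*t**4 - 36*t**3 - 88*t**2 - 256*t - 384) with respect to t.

Factor the denominator: (t - 3)*(t + 2)*(t + 4)**2*(t**2 + 4).
Partial-fraction decomposition: -(941*t + 1926)/(2600*(t**2 + 4)) + 19609/(4900*(t + 4)) - 1397/(70*(t + 4)**2) + 43/(40*(t + 2)) + 908/(3185*(t - 3)).
Integrate each term; A/(t−a) gives A·log|t−a|; the (Bt+D)/(t²+p²) term gives a log and an atan.

908*log(t - 3)/3185 + 43*log(t + 2)/40 + 19609*log(t + 4)/4900 - 941*log(t**2 + 4)/5200 - 963*atan(t/2)/2600 + 1397/(70*t + 280) + C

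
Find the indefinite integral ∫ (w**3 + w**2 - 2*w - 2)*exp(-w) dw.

(-w**3 - 4*w**2 - 6*w - 4)*exp(-w) + C

Use integration by parts with u = w**3 + w**2 - 2*w - 2, dv = exp(-w) dw, so v = -exp(-w).
Apply parts 3 times (tabular method): alternate signs, differentiate u down to 0, integrate dv up.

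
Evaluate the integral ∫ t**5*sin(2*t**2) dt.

Let u = t², du = 2t dt; rewrite as (1/2)∫ u^2·sin(2u) du.
Now integrate by parts 2 times.

-t**4*cos(2*t**2)/4 + t**2*sin(2*t**2)/4 + cos(2*t**2)/8 + C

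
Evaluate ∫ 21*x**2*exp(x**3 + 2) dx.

Let u = x**3 + 2, so du = (3*x**2) dx.
Rewriting, the integral becomes 7·∫ e^u du = 7·e^u.
Substituting back, u = x**3 + 2.

7*exp(x**3 + 2) + C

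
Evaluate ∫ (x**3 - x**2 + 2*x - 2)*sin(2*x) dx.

Use integration by parts with u = x**3 - x**2 + 2*x - 2, dv = sin(2*x) dx, so v = -cos(2*x)/2.
Apply parts 3 times (tabular method): alternate signs, differentiate u down to 0, integrate dv up.

-x**3*cos(2*x)/2 + 3*x**2*sin(2*x)/4 + x**2*cos(2*x)/2 - x*sin(2*x)/2 - x*cos(2*x)/4 + sin(2*x)/8 + 3*cos(2*x)/4 + C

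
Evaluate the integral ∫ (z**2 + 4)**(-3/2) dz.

Substitute z = 2·tan(θ), so dz = 2·sec(θ)^2 dθ and the radical becomes sqrt(z**2 + 4) = 2·sec(θ) by the Pythagorean identity.
Integrate the resulting trig expression in θ, then back-substitute tan(θ) = z/2, sec(θ) = sqrt(z**2 + 4)/2 (absorbing any constant into C).

z/(4*sqrt(z**2 + 4)) + C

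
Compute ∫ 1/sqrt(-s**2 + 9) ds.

Substitute s = 3·sin(θ), so ds = 3·cos(θ) dθ and the radical becomes sqrt(-s**2 + 9) = 3·cos(θ) by the Pythagorean identity.
Integrate the resulting trig expression in θ, then back-substitute θ = asin(s/3), sin(θ) = s/3, cos(θ) = sqrt(-s**2 + 9)/3 (absorbing any constant into C).

asin(s/3) + C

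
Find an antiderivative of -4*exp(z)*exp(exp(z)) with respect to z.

-4*exp(exp(z)) + C

Let u = exp(z), so du = (exp(z)) dz.
Rewriting, the integral becomes -4·∫ e^u du = -4·e^u.
Substituting back, u = exp(z).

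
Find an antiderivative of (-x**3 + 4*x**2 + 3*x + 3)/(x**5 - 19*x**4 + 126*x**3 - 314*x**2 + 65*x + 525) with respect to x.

Factor the denominator: (x - 7)*(x - 5)**2*(x - 3)*(x + 1).
Partial-fraction decomposition: 5/(1152*(x + 1)) - 21/(64*(x - 3)) + 185/(144*(x - 5)) + 7/(24*(x - 5)**2) - 123/(128*(x - 7)).
Integrate each term; A/(x−a) gives A·log|x−a|; A/(x−a)² gives −A/(x−a).

-123*log(x - 7)/128 + 185*log(x - 5)/144 - 21*log(x - 3)/64 + 5*log(x + 1)/1152 - 7/(24*x - 120) + C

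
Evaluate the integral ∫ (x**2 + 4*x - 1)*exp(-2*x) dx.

Use integration by parts with u = x**2 + 4*x - 1, dv = exp(-2*x) dx, so v = -exp(-2*x)/2.
Apply parts 2 times (tabular method): alternate signs, differentiate u down to 0, integrate dv up.

(-2*x**2 - 10*x - 3)*exp(-2*x)/4 + C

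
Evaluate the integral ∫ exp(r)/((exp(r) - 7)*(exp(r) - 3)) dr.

Let u = e^r, du = e^r dr.
The integral becomes ∫ du/((u-3)(u-7)); decompose into partial fractions.

log(exp(r) - 7)/4 - log(exp(r) - 3)/4 + C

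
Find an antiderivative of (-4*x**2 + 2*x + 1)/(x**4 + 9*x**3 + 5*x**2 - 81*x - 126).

-29*log(x - 3)/300 + 19*log(x + 2)/25 - 41*log(x + 3)/24 + 209*log(x + 7)/200 + C

Factor the denominator: (x - 3)*(x + 2)*(x + 3)*(x + 7).
Partial-fraction decomposition: 209/(200*(x + 7)) - 41/(24*(x + 3)) + 19/(25*(x + 2)) - 29/(300*(x - 3)).
Integrate each term: A/(x−a) contributes A·log|x−a|.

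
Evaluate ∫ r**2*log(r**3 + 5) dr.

r**3*log(r**3 + 5)/3 - r**3/3 + 5*log(r**3 + 5)/3 + C

Let u = r**3 + 5, so du = (3*r**2) dr.
The integral becomes (1/3)·∫ log(u) du; integrate by parts with u′=log(u), dv′=du.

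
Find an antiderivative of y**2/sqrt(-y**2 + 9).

Substitute y = 3·sin(θ), so dy = 3·cos(θ) dθ and the radical becomes sqrt(-y**2 + 9) = 3·cos(θ) by the Pythagorean identity.
Integrate the resulting trig expression in θ, then back-substitute θ = asin(y/3), sin(θ) = y/3, cos(θ) = sqrt(-y**2 + 9)/3 (absorbing any constant into C).

-y*sqrt(-y**2 + 9)/2 + 9*asin(y/3)/2 + C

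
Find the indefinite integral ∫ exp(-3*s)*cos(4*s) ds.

Let I denote the integral. Integrate by parts with u = cos(4*s), dv = exp(-3*s) ds, so v = -exp(-3*s)/3: I = -exp(-3*s)*cos(4*s)/3 − (4/3)·∫ exp(-3*s)*sin(4*s) ds.
Apply parts again with u = sin(4*s), dv = exp(-3*s) ds: ∫ exp(-3*s)*sin(4*s) ds = -exp(-3*s)*sin(4*s)/3 + (4/3)·I. Substituting back brings back I: I = 4*exp(-3*s)*sin(4*s)/9 - exp(-3*s)*cos(4*s)/3 − (16/9)·I.
Solving for I: (1 + 16/9)·I equals the remaining terms, so I = (9/25)·(4*exp(-3*s)*sin(4*s)/9 - exp(-3*s)*cos(4*s)/3).

4*exp(-3*s)*sin(4*s)/25 - 3*exp(-3*s)*cos(4*s)/25 + C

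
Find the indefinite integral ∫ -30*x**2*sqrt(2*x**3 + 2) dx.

Let u = 2*x**3 + 2, so du = (6*x**2) dx.
Rewriting, the integral becomes -5·∫ √u du = -5·(2/3)u^(3/2).
Substituting back, u = 2*x**3 + 2.

-10*(2*x**3 + 2)**(3/2)/3 + C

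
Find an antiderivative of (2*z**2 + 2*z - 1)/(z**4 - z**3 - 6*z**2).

Factor the denominator: z**2*(z - 3)*(z + 2).
Partial-fraction decomposition: -3/(20*(z + 2)) + 23/(45*(z - 3)) - 13/(36*z) + 1/(6*z**2).
Integrate each term; A/(z−a) gives A·log|z−a|; A/(z−a)² gives −A/(z−a).

-13*log(z)/36 + 23*log(z - 3)/45 - 3*log(z + 2)/20 - 1/(6*z) + C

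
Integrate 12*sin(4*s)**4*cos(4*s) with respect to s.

3*sin(4*s)**5/5 + C

Let u = sin(4*s), so du = (4*cos(4*s)) ds.
Rewriting, the integral becomes 3·∫ u^4 du = 3·u^5/5.
Substituting back, u = sin(4*s).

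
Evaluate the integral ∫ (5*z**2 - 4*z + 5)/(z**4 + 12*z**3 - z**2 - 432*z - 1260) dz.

Factor the denominator: (z - 6)*(z + 5)*(z + 6)*(z + 7).
Partial-fraction decomposition: -139/(13*(z + 7)) + 209/(12*(z + 6)) - 75/(11*(z + 5)) + 161/(1716*(z - 6)).
Integrate each term: A/(z−a) contributes A·log|z−a|.

161*log(z - 6)/1716 - 75*log(z + 5)/11 + 209*log(z + 6)/12 - 139*log(z + 7)/13 + C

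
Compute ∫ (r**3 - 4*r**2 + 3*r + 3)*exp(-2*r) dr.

(-4*r**3 + 10*r**2 - 2*r - 13)*exp(-2*r)/8 + C

Use integration by parts with u = r**3 - 4*r**2 + 3*r + 3, dv = exp(-2*r) dr, so v = -exp(-2*r)/2.
Apply parts 3 times (tabular method): alternate signs, differentiate u down to 0, integrate dv up.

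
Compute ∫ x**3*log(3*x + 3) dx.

Use integration by parts with u = log(3*x + 3), dv = x**3 dx.
Then du = 3/(3*x + 3) dx and v = x**4/4.

x**4*log(3*x + 3)/4 - x**4/16 + x**3/12 - x**2/8 + x/4 - log(x + 1)/4 + C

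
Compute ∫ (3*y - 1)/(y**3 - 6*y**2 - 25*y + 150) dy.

Factor the denominator: (y - 6)*(y - 5)*(y + 5).
Partial-fraction decomposition: -8/(55*(y + 5)) - 7/(5*(y - 5)) + 17/(11*(y - 6)).
Integrate each term: A/(y−a) contributes A·log|y−a|.

17*log(y - 6)/11 - 7*log(y - 5)/5 - 8*log(y + 5)/55 + C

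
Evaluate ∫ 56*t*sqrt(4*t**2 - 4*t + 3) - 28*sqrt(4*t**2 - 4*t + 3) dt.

14*(4*t**2 - 4*t + 3)**(3/2)/3 + C

Let u = 4*t**2 - 4*t + 3, so du = (8*t - 4) dt.
Rewriting, the integral becomes 7·∫ √u du = 7·(2/3)u^(3/2).
Substituting back, u = 4*t**2 - 4*t + 3.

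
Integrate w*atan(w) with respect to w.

w**2*atan(w)/2 - w/2 + atan(w)/2 + C

Use integration by parts with u = arctan(w), dv = w dw.
Then du = 1/(w**2 + 1) dw.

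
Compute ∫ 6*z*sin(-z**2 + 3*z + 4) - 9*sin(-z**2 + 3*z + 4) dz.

3*cos(-z**2 + 3*z + 4) + C

Let u = z**2 - 3*z - 4, so du = (2*z - 3) dz.
Rewriting, the integral becomes -3·∫ sin(u) du = -3·-cos(u).
Substituting back, u = z**2 - 3*z - 4.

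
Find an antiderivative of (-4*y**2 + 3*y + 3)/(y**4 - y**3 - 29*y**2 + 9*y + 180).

-41*log(y - 5)/72 + 2*log(y - 3)/7 - 7*log(y + 3)/8 + 73*log(y + 4)/63 + C

Factor the denominator: (y - 5)*(y - 3)*(y + 3)*(y + 4).
Partial-fraction decomposition: 73/(63*(y + 4)) - 7/(8*(y + 3)) + 2/(7*(y - 3)) - 41/(72*(y - 5)).
Integrate each term: A/(y−a) contributes A·log|y−a|.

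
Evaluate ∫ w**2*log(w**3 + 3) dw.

w**3*log(w**3 + 3)/3 - w**3/3 + log(w**3 + 3) + C

Let u = w**3 + 3, so du = (3*w**2) dw.
The integral becomes (1/3)·∫ log(u) du; integrate by parts with u′=log(u), dv′=du.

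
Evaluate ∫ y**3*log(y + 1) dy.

Use integration by parts with u = log(y + 1), dv = y**3 dy.
Then du = 1/(y + 1) dy and v = y**4/4.

y**4*log(y + 1)/4 - y**4/16 + y**3/12 - y**2/8 + y/4 - log(y + 1)/4 + C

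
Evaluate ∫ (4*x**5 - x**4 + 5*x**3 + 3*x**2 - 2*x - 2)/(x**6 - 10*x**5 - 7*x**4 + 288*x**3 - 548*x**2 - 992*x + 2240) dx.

Factor the denominator: (x - 7)*(x - 4)**2*(x - 2)*(x + 2)*(x + 5).
Partial-fraction decomposition: 13667/(20412*(x + 5)) - 85/(1944*(x + 2)) - 79/(280*(x - 2)) - 14671/(1458*(x - 4)) - 2099/(162*(x - 4)**2) + 66673/(4860*(x - 7)).
Integrate each term; A/(x−a) gives A·log|x−a|; A/(x−a)² gives −A/(x−a).

66673*log(x - 7)/4860 - 14671*log(x - 4)/1458 - 79*log(x - 2)/280 - 85*log(x + 2)/1944 + 13667*log(x + 5)/20412 + 2099/(162*x - 648) + C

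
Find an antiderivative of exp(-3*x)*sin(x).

-3*exp(-3*x)*sin(x)/10 - exp(-3*x)*cos(x)/10 + C

Let I denote the integral. Integrate by parts with u = sin(x), dv = exp(-3*x) dx, so v = -exp(-3*x)/3: I = -exp(-3*x)*sin(x)/3 + (1/3)·∫ exp(-3*x)*cos(x) dx.
Apply parts again with u = cos(x), dv = exp(-3*x) dx: ∫ exp(-3*x)*cos(x) dx = -exp(-3*x)*cos(x)/3 − (1/3)·I. Substituting back brings back I: I = -exp(-3*x)*sin(x)/3 - exp(-3*x)*cos(x)/9 − (1/9)·I.
Solving for I: (1 + 1/9)·I equals the remaining terms, so I = (9/10)·(-exp(-3*x)*sin(x)/3 - exp(-3*x)*cos(x)/9).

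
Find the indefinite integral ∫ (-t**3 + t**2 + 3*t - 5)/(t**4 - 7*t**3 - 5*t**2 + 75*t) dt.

Factor the denominator: t*(t - 5)**2*(t + 3).
Partial-fraction decomposition: -11/(96*(t + 3)) - 131/(160*(t - 5)) - 9/(4*(t - 5)**2) - 1/(15*t).
Integrate each term; A/(t−a) gives A·log|t−a|; A/(t−a)² gives −A/(t−a).

-log(t)/15 - 131*log(t - 5)/160 - 11*log(t + 3)/96 + 9/(4*t - 20) + C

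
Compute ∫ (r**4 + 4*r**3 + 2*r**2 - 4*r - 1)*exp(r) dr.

(r**4 + 2*r**2 - 8*r + 7)*exp(r) + C

Use integration by parts with u = r**4 + 4*r**3 + 2*r**2 - 4*r - 1, dv = exp(r) dr, so v = exp(r).
Apply parts 4 times (tabular method): alternate signs, differentiate u down to 0, integrate dv up.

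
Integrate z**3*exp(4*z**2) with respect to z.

(4*z**2 - 1)*exp(4*z**2)/32 + C

Let u = z², du = 2z dz; rewrite as (1/2)∫ u^1·exp(4u) du.
Now integrate by parts 1 time.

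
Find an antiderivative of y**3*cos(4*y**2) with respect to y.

y**2*sin(4*y**2)/8 + cos(4*y**2)/32 + C

Let u = y², du = 2y dy; rewrite as (1/2)∫ u^1·cos(4u) du.
Now integrate by parts 1 time.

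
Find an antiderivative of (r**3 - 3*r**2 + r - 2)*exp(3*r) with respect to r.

(9*r**3 - 36*r**2 + 33*r - 29)*exp(3*r)/27 + C

Use integration by parts with u = r**3 - 3*r**2 + r - 2, dv = exp(3*r) dr, so v = exp(3*r)/3.
Apply parts 3 times (tabular method): alternate signs, differentiate u down to 0, integrate dv up.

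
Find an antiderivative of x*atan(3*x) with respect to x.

x**2*atan(3*x)/2 - x/6 + atan(3*x)/18 + C

Use integration by parts with u = arctan(3*x), dv = x dx.
Then du = 3/(9*x**2 + 1) dx.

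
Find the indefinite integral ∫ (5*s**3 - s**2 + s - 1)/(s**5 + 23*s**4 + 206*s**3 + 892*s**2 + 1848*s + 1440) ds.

-47*log(s + 2)/96 + 341*log(s + 4)/8 - 656*log(s + 5)/3 + 5649*log(s + 6)/32 - 1123/(8*s + 48) + C

Factor the denominator: (s + 2)*(s + 4)*(s + 5)*(s + 6)**2.
Partial-fraction decomposition: 5649/(32*(s + 6)) + 1123/(8*(s + 6)**2) - 656/(3*(s + 5)) + 341/(8*(s + 4)) - 47/(96*(s + 2)).
Integrate each term; A/(s−a) gives A·log|s−a|; A/(s−a)² gives −A/(s−a).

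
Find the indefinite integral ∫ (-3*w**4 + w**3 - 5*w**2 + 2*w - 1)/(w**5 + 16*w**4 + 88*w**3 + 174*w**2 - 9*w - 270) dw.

Factor the denominator: (w - 1)*(w + 3)**2*(w + 5)*(w + 6).
Partial-fraction decomposition: -4297/(63*(w + 6)) + 89/(w + 5) - 3425/(144*(w + 3)) + 161/(12*(w + 3)**2) - 1/(112*(w - 1)).
Integrate each term; A/(w−a) gives A·log|w−a|; A/(w−a)² gives −A/(w−a).

-log(w - 1)/112 - 3425*log(w + 3)/144 + 89*log(w + 5) - 4297*log(w + 6)/63 - 161/(12*w + 36) + C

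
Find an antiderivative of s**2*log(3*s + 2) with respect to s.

Use integration by parts with u = log(3*s + 2), dv = s**2 ds.
Then du = 3/(3*s + 2) ds and v = s**3/3.

s**3*log(3*s + 2)/3 - s**3/9 + s**2/9 - 4*s/27 + 8*log(3*s + 2)/81 + C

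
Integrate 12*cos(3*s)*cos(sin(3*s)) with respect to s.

Let u = sin(3*s), so du = (3*cos(3*s)) ds.
Rewriting, the integral becomes 4·∫ cos(u) du = 4·sin(u).
Substituting back, u = sin(3*s).

4*sin(sin(3*s)) + C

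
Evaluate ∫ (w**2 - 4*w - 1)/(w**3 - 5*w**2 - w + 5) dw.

log(w - 5)/6 + log(w - 1)/2 + log(w + 1)/3 + C

Factor the denominator: (w - 5)*(w - 1)*(w + 1).
Partial-fraction decomposition: 1/(3*(w + 1)) + 1/(2*(w - 1)) + 1/(6*(w - 5)).
Integrate each term: A/(w−a) contributes A·log|w−a|.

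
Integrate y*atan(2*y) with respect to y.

Use integration by parts with u = arctan(2*y), dv = y dy.
Then du = 2/(4*y**2 + 1) dy.

y**2*atan(2*y)/2 - y/4 + atan(2*y)/8 + C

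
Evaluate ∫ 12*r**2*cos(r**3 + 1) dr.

4*sin(r**3 + 1) + C

Let u = r**3 + 1, so du = (3*r**2) dr.
Rewriting, the integral becomes 4·∫ cos(u) du = 4·sin(u).
Substituting back, u = r**3 + 1.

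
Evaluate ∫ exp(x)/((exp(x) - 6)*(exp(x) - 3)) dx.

log(exp(x) - 6)/3 - log(exp(x) - 3)/3 + C

Let u = e^x, du = e^x dx.
The integral becomes ∫ du/((u-3)(u-6)); decompose into partial fractions.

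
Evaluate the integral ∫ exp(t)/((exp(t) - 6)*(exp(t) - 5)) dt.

Let u = e^t, du = e^t dt.
The integral becomes ∫ du/((u-5)(u-6)); decompose into partial fractions.

log(exp(t) - 6) - log(exp(t) - 5) + C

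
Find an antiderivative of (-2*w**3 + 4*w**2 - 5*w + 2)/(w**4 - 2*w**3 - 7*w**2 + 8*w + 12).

-31*log(w - 3)/20 + 2*log(w - 2)/3 + 13*log(w + 1)/12 - 11*log(w + 2)/5 + C

Factor the denominator: (w - 3)*(w - 2)*(w + 1)*(w + 2).
Partial-fraction decomposition: -11/(5*(w + 2)) + 13/(12*(w + 1)) + 2/(3*(w - 2)) - 31/(20*(w - 3)).
Integrate each term: A/(w−a) contributes A·log|w−a|.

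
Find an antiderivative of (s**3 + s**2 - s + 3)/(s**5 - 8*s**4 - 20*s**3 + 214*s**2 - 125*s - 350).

Factor the denominator: (s - 7)*(s - 5)*(s - 2)*(s + 1)*(s + 5).
Partial-fraction decomposition: -23/(840*(s + 5)) - 1/(144*(s + 1)) + 13/(315*(s - 2)) - 37/(90*(s - 5)) + 97/(240*(s - 7)).
Integrate each term: A/(s−a) contributes A·log|s−a|.

97*log(s - 7)/240 - 37*log(s - 5)/90 + 13*log(s - 2)/315 - log(s + 1)/144 - 23*log(s + 5)/840 + C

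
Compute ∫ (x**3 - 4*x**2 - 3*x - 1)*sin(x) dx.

-x**3*cos(x) + 3*x**2*sin(x) + 4*x**2*cos(x) - 8*x*sin(x) + 9*x*cos(x) - 9*sin(x) - 7*cos(x) + C

Use integration by parts with u = x**3 - 4*x**2 - 3*x - 1, dv = sin(x) dx, so v = -cos(x).
Apply parts 3 times (tabular method): alternate signs, differentiate u down to 0, integrate dv up.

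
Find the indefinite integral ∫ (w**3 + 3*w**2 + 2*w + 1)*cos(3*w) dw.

Use integration by parts with u = w**3 + 3*w**2 + 2*w + 1, dv = cos(3*w) dw, so v = sin(3*w)/3.
Apply parts 3 times (tabular method): alternate signs, differentiate u down to 0, integrate dv up.

w**3*sin(3*w)/3 + w**2*sin(3*w) + w**2*cos(3*w)/3 + 4*w*sin(3*w)/9 + 2*w*cos(3*w)/3 + sin(3*w)/9 + 4*cos(3*w)/27 + C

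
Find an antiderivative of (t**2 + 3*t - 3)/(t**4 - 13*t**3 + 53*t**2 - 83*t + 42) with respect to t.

Factor the denominator: (t - 7)*(t - 3)*(t - 2)*(t - 1).
Partial-fraction decomposition: -1/(12*(t - 1)) + 7/(5*(t - 2)) - 15/(8*(t - 3)) + 67/(120*(t - 7)).
Integrate each term: A/(t−a) contributes A·log|t−a|.

67*log(t - 7)/120 - 15*log(t - 3)/8 + 7*log(t - 2)/5 - log(t - 1)/12 + C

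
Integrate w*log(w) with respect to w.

Use integration by parts with u = log(w), dv = w dw.
Then du = 1/w dw and v = w**2/2.

w**2*log(w)/2 - w**2/4 + C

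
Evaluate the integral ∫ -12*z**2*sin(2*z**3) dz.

2*cos(2*z**3) + C

Let u = 2*z**3, so du = (6*z**2) dz.
Rewriting, the integral becomes -2·∫ sin(u) du = -2·-cos(u).
Substituting back, u = 2*z**3.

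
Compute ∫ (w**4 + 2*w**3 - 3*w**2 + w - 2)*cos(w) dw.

Use integration by parts with u = w**4 + 2*w**3 - 3*w**2 + w - 2, dv = cos(w) dw, so v = sin(w).
Apply parts 4 times (tabular method): alternate signs, differentiate u down to 0, integrate dv up.

w**4*sin(w) + 2*w**3*sin(w) + 4*w**3*cos(w) - 15*w**2*sin(w) + 6*w**2*cos(w) - 11*w*sin(w) - 30*w*cos(w) + 28*sin(w) - 11*cos(w) + C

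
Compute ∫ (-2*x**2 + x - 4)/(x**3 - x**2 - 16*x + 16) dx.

Factor the denominator: (x - 4)*(x - 1)*(x + 4).
Partial-fraction decomposition: -1/(x + 4) + 1/(3*(x - 1)) - 4/(3*(x - 4)).
Integrate each term: A/(x−a) contributes A·log|x−a|.

-4*log(x - 4)/3 + log(x - 1)/3 - log(x + 4) + C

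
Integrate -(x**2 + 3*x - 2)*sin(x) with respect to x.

x**2*cos(x) - 2*x*sin(x) + 3*x*cos(x) - 3*sin(x) - 4*cos(x) + C

Use integration by parts with u = x**2 + 3*x - 2, dv = -sin(x) dx, so v = cos(x).
Apply parts 2 times (tabular method): alternate signs, differentiate u down to 0, integrate dv up.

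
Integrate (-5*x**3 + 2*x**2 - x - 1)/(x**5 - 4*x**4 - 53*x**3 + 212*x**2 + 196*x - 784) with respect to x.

-325*log(x - 7)/378 + 293*log(x - 4)/396 - 7*log(x - 2)/72 - 49*log(x + 2)/1080 + 1819*log(x + 7)/6930 + C

Factor the denominator: (x - 7)*(x - 4)*(x - 2)*(x + 2)*(x + 7).
Partial-fraction decomposition: 1819/(6930*(x + 7)) - 49/(1080*(x + 2)) - 7/(72*(x - 2)) + 293/(396*(x - 4)) - 325/(378*(x - 7)).
Integrate each term: A/(x−a) contributes A·log|x−a|.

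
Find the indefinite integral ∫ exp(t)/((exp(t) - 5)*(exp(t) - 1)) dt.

Let u = e^t, du = e^t dt.
The integral becomes ∫ du/((u-5)(u-1)); decompose into partial fractions.

log(exp(t) - 5)/4 - log(exp(t) - 1)/4 + C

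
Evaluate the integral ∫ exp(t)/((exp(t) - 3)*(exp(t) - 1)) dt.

log(exp(t) - 3)/2 - log(exp(t) - 1)/2 + C

Let u = e^t, du = e^t dt.
The integral becomes ∫ du/((u-3)(u-1)); decompose into partial fractions.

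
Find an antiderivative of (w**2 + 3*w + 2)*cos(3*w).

Use integration by parts with u = w**2 + 3*w + 2, dv = cos(3*w) dw, so v = sin(3*w)/3.
Apply parts 2 times (tabular method): alternate signs, differentiate u down to 0, integrate dv up.

w**2*sin(3*w)/3 + w*sin(3*w) + 2*w*cos(3*w)/9 + 16*sin(3*w)/27 + cos(3*w)/3 + C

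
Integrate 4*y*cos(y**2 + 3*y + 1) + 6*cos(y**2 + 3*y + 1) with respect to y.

Let u = y**2 + 3*y + 1, so du = (2*y + 3) dy.
Rewriting, the integral becomes 2·∫ cos(u) du = 2·sin(u).
Substituting back, u = y**2 + 3*y + 1.

2*sin(y**2 + 3*y + 1) + C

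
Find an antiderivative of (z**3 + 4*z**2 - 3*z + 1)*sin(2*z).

Use integration by parts with u = z**3 + 4*z**2 - 3*z + 1, dv = sin(2*z) dz, so v = -cos(2*z)/2.
Apply parts 3 times (tabular method): alternate signs, differentiate u down to 0, integrate dv up.

-z**3*cos(2*z)/2 + 3*z**2*sin(2*z)/4 - 2*z**2*cos(2*z) + 2*z*sin(2*z) + 9*z*cos(2*z)/4 - 9*sin(2*z)/8 + cos(2*z)/2 + C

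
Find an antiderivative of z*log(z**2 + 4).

Let u = z**2 + 4, so du = (2*z) dz.
The integral becomes (1/2)·∫ log(u) du; integrate by parts with u′=log(u), dv′=du.

z**2*log(z**2 + 4)/2 - z**2/2 + 2*log(z**2 + 4) + C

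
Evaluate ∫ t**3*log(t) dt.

t**4*log(t)/4 - t**4/16 + C

Use integration by parts with u = log(t), dv = t**3 dt.
Then du = 1/t dt and v = t**4/4.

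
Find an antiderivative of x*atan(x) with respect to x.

x**2*atan(x)/2 - x/2 + atan(x)/2 + C

Use integration by parts with u = arctan(x), dv = x dx.
Then du = 1/(x**2 + 1) dx.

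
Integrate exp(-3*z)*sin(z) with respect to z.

-3*exp(-3*z)*sin(z)/10 - exp(-3*z)*cos(z)/10 + C

Let I denote the integral. Integrate by parts with u = sin(z), dv = exp(-3*z) dz, so v = -exp(-3*z)/3: I = -exp(-3*z)*sin(z)/3 + (1/3)·∫ exp(-3*z)*cos(z) dz.
Apply parts again with u = cos(z), dv = exp(-3*z) dz: ∫ exp(-3*z)*cos(z) dz = -exp(-3*z)*cos(z)/3 − (1/3)·I. Substituting back brings back I: I = -exp(-3*z)*sin(z)/3 - exp(-3*z)*cos(z)/9 − (1/9)·I.
Solving for I: (1 + 1/9)·I equals the remaining terms, so I = (9/10)·(-exp(-3*z)*sin(z)/3 - exp(-3*z)*cos(z)/9).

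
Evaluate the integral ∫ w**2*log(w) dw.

w**3*log(w)/3 - w**3/9 + C

Use integration by parts with u = log(w), dv = w**2 dw.
Then du = 1/w dw and v = w**3/3.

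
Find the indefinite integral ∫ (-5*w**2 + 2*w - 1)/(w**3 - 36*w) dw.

log(w)/36 - 169*log(w - 6)/72 - 193*log(w + 6)/72 + C

Factor the denominator: w*(w - 6)*(w + 6).
Partial-fraction decomposition: -193/(72*(w + 6)) - 169/(72*(w - 6)) + 1/(36*w).
Integrate each term: A/(w−a) contributes A·log|w−a|.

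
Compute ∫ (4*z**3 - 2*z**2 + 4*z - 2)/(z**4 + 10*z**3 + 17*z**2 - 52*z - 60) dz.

Factor the denominator: (z - 2)*(z + 1)*(z + 5)*(z + 6).
Partial-fraction decomposition: 481/(20*(z + 6)) - 143/(7*(z + 5)) + 1/(5*(z + 1)) + 5/(28*(z - 2)).
Integrate each term: A/(z−a) contributes A·log|z−a|.

5*log(z - 2)/28 + log(z + 1)/5 - 143*log(z + 5)/7 + 481*log(z + 6)/20 + C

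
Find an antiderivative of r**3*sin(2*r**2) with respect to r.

-r**2*cos(2*r**2)/4 + sin(2*r**2)/8 + C

Let u = r², du = 2r dr; rewrite as (1/2)∫ u^1·sin(2u) du.
Now integrate by parts 1 time.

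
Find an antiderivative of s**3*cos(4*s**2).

s**2*sin(4*s**2)/8 + cos(4*s**2)/32 + C

Let u = s², du = 2s ds; rewrite as (1/2)∫ u^1·cos(4u) du.
Now integrate by parts 1 time.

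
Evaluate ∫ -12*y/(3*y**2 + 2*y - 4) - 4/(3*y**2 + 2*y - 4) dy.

-2*log(3*y**2 + 2*y - 4) + C

Let u = 3*y**2 + 2*y - 4, so du = (6*y + 2) dy.
Rewriting, the integral becomes -2·∫ 1/u du = -2·log(u).
Substituting back, u = 3*y**2 + 2*y - 4.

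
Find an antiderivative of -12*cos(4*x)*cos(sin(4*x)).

Let u = sin(4*x), so du = (4*cos(4*x)) dx.
Rewriting, the integral becomes -3·∫ cos(u) du = -3·sin(u).
Substituting back, u = sin(4*x).

-3*sin(sin(4*x)) + C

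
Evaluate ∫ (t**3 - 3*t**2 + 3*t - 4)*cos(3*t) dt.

Use integration by parts with u = t**3 - 3*t**2 + 3*t - 4, dv = cos(3*t) dt, so v = sin(3*t)/3.
Apply parts 3 times (tabular method): alternate signs, differentiate u down to 0, integrate dv up.

t**3*sin(3*t)/3 - t**2*sin(3*t) + t**2*cos(3*t)/3 + 7*t*sin(3*t)/9 - 2*t*cos(3*t)/3 - 10*sin(3*t)/9 + 7*cos(3*t)/27 + C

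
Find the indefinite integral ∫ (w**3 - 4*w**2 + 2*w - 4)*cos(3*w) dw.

w**3*sin(3*w)/3 - 4*w**2*sin(3*w)/3 + w**2*cos(3*w)/3 + 4*w*sin(3*w)/9 - 8*w*cos(3*w)/9 - 28*sin(3*w)/27 + 4*cos(3*w)/27 + C

Use integration by parts with u = w**3 - 4*w**2 + 2*w - 4, dv = cos(3*w) dw, so v = sin(3*w)/3.
Apply parts 3 times (tabular method): alternate signs, differentiate u down to 0, integrate dv up.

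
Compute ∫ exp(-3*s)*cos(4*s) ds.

4*exp(-3*s)*sin(4*s)/25 - 3*exp(-3*s)*cos(4*s)/25 + C

Let I denote the integral. Integrate by parts with u = cos(4*s), dv = exp(-3*s) ds, so v = -exp(-3*s)/3: I = -exp(-3*s)*cos(4*s)/3 − (4/3)·∫ exp(-3*s)*sin(4*s) ds.
Apply parts again with u = sin(4*s), dv = exp(-3*s) ds: ∫ exp(-3*s)*sin(4*s) ds = -exp(-3*s)*sin(4*s)/3 + (4/3)·I. Substituting back brings back I: I = 4*exp(-3*s)*sin(4*s)/9 - exp(-3*s)*cos(4*s)/3 − (16/9)·I.
Solving for I: (1 + 16/9)·I equals the remaining terms, so I = (9/25)·(4*exp(-3*s)*sin(4*s)/9 - exp(-3*s)*cos(4*s)/3).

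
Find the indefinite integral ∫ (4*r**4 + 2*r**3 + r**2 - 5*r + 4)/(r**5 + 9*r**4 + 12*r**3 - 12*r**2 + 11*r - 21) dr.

Factor the denominator: (r - 1)*(r + 3)*(r + 7)*(r**2 + 1).
Partial-fraction decomposition: 7*(r - 2)/(50*(r**2 + 1)) + 4503/(800*(r + 7)) - 149/(80*(r + 3)) + 3/(32*(r - 1)).
Integrate each term; A/(r−a) gives A·log|r−a|; the (Br+D)/(r²+p²) term gives a log and an atan.

3*log(r - 1)/32 - 149*log(r + 3)/80 + 4503*log(r + 7)/800 + 7*log(r**2 + 1)/100 - 7*atan(r)/25 + C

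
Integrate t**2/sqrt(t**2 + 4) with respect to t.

Substitute t = 2·tan(θ), so dt = 2·sec(θ)^2 dθ and the radical becomes sqrt(t**2 + 4) = 2·sec(θ) by the Pythagorean identity.
Integrate the resulting trig expression in θ, then back-substitute tan(θ) = t/2, sec(θ) = sqrt(t**2 + 4)/2 (absorbing any constant into C).

t*sqrt(t**2 + 4)/2 - 2*log(t + sqrt(t**2 + 4)) + C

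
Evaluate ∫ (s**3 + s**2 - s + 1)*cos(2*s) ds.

Use integration by parts with u = s**3 + s**2 - s + 1, dv = cos(2*s) ds, so v = sin(2*s)/2.
Apply parts 3 times (tabular method): alternate signs, differentiate u down to 0, integrate dv up.

s**3*sin(2*s)/2 + s**2*sin(2*s)/2 + 3*s**2*cos(2*s)/4 - 5*s*sin(2*s)/4 + s*cos(2*s)/2 + sin(2*s)/4 - 5*cos(2*s)/8 + C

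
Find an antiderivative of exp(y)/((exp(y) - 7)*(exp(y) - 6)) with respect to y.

log(exp(y) - 7) - log(exp(y) - 6) + C

Let u = e^y, du = e^y dy.
The integral becomes ∫ du/((u-7)(u-6)); decompose into partial fractions.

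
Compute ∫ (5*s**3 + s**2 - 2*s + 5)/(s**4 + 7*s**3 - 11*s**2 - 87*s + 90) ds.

143*log(s - 3)/144 - 3*log(s - 1)/28 - 195*log(s + 5)/16 + 1027*log(s + 6)/63 + C

Factor the denominator: (s - 3)*(s - 1)*(s + 5)*(s + 6).
Partial-fraction decomposition: 1027/(63*(s + 6)) - 195/(16*(s + 5)) - 3/(28*(s - 1)) + 143/(144*(s - 3)).
Integrate each term: A/(s−a) contributes A·log|s−a|.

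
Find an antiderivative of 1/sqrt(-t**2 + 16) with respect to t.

asin(t/4) + C

Substitute t = 4·sin(θ), so dt = 4·cos(θ) dθ and the radical becomes sqrt(-t**2 + 16) = 4·cos(θ) by the Pythagorean identity.
Integrate the resulting trig expression in θ, then back-substitute θ = asin(t/4), sin(θ) = t/4, cos(θ) = sqrt(-t**2 + 16)/4 (absorbing any constant into C).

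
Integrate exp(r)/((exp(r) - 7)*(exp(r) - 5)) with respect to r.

log(exp(r) - 7)/2 - log(exp(r) - 5)/2 + C

Let u = e^r, du = e^r dr.
The integral becomes ∫ du/((u-5)(u-7)); decompose into partial fractions.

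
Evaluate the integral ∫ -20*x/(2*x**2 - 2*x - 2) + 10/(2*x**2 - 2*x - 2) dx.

Let u = 2*x**2 - 2*x - 2, so du = (4*x - 2) dx.
Rewriting, the integral becomes -5·∫ 1/u du = -5·log(u).
Substituting back, u = 2*x**2 - 2*x - 2.

-5*log(2*x**2 - 2*x - 2) + C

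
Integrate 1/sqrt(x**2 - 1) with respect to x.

log(x + sqrt(x**2 - 1)) + C

Substitute x = sec(θ), so dx = sec(θ)*tan(θ) dθ and the radical becomes sqrt(x**2 - 1) = tan(θ) by the Pythagorean identity.
Integrate the resulting trig expression in θ, then back-substitute sec(θ) = x, tan(θ) = sqrt(x**2 - 1) (absorbing any constant into C).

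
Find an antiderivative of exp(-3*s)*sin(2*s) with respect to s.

Let I denote the integral. Integrate by parts with u = sin(2*s), dv = exp(-3*s) ds, so v = -exp(-3*s)/3: I = -exp(-3*s)*sin(2*s)/3 + (2/3)·∫ exp(-3*s)*cos(2*s) ds.
Apply parts again with u = cos(2*s), dv = exp(-3*s) ds: ∫ exp(-3*s)*cos(2*s) ds = -exp(-3*s)*cos(2*s)/3 − (2/3)·I. Substituting back brings back I: I = -exp(-3*s)*sin(2*s)/3 - 2*exp(-3*s)*cos(2*s)/9 − (4/9)·I.
Solving for I: (1 + 4/9)·I equals the remaining terms, so I = (9/13)·(-exp(-3*s)*sin(2*s)/3 - 2*exp(-3*s)*cos(2*s)/9).

-3*exp(-3*s)*sin(2*s)/13 - 2*exp(-3*s)*cos(2*s)/13 + C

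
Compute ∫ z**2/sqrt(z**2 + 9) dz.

z*sqrt(z**2 + 9)/2 - 9*log(z + sqrt(z**2 + 9))/2 + C

Substitute z = 3·tan(θ), so dz = 3·sec(θ)^2 dθ and the radical becomes sqrt(z**2 + 9) = 3·sec(θ) by the Pythagorean identity.
Integrate the resulting trig expression in θ, then back-substitute tan(θ) = z/3, sec(θ) = sqrt(z**2 + 9)/3 (absorbing any constant into C).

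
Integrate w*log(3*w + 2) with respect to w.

w**2*log(3*w + 2)/2 - w**2/4 + w/3 - 2*log(3*w + 2)/9 + C

Use integration by parts with u = log(3*w + 2), dv = w dw.
Then du = 3/(3*w + 2) dw and v = w**2/2.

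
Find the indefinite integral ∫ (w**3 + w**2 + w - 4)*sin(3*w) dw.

Use integration by parts with u = w**3 + w**2 + w - 4, dv = sin(3*w) dw, so v = -cos(3*w)/3.
Apply parts 3 times (tabular method): alternate signs, differentiate u down to 0, integrate dv up.

-w**3*cos(3*w)/3 + w**2*sin(3*w)/3 - w**2*cos(3*w)/3 + 2*w*sin(3*w)/9 - w*cos(3*w)/9 + sin(3*w)/27 + 38*cos(3*w)/27 + C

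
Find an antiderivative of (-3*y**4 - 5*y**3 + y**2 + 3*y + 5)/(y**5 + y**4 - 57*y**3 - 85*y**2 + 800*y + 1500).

-4909*log(y - 6)/968 + 491*log(y - 5)/140 - 5*log(y + 2)/504 - 31057*log(y + 5)/21780 - 247/(66*y + 330) + C

Factor the denominator: (y - 6)*(y - 5)*(y + 2)*(y + 5)**2.
Partial-fraction decomposition: -31057/(21780*(y + 5)) + 247/(66*(y + 5)**2) - 5/(504*(y + 2)) + 491/(140*(y - 5)) - 4909/(968*(y - 6)).
Integrate each term; A/(y−a) gives A·log|y−a|; A/(y−a)² gives −A/(y−a).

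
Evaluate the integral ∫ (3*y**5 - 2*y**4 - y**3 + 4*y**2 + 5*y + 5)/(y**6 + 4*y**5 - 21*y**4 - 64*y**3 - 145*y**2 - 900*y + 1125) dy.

Factor the denominator: (y - 5)*(y - 1)*(y + 5)**2*(y**2 + 9).
Partial-fraction decomposition: (1413*y - 5977)/(5780*(y**2 + 9)) + 225503/(104040*(y + 5)) - 521/(102*(y + 5)**2) - 7/(720*(y - 1)) + 813/(1360*(y - 5)).
Integrate each term; A/(y−a) gives A·log|y−a|; the (By+D)/(y²+p²) term gives a log and an atan.

813*log(y - 5)/1360 - 7*log(y - 1)/720 + 225503*log(y + 5)/104040 + 1413*log(y**2 + 9)/11560 - 5977*atan(y/3)/17340 + 521/(102*y + 510) + C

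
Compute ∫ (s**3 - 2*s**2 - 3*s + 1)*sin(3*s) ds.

Use integration by parts with u = s**3 - 2*s**2 - 3*s + 1, dv = sin(3*s) ds, so v = -cos(3*s)/3.
Apply parts 3 times (tabular method): alternate signs, differentiate u down to 0, integrate dv up.

-s**3*cos(3*s)/3 + s**2*sin(3*s)/3 + 2*s**2*cos(3*s)/3 - 4*s*sin(3*s)/9 + 11*s*cos(3*s)/9 - 11*sin(3*s)/27 - 13*cos(3*s)/27 + C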